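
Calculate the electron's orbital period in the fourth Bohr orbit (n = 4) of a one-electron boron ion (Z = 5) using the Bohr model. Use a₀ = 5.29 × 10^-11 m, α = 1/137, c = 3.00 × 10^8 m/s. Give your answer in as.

r = n²a₀/Z = 4²·5.29 × 10^-11/5 = 1.69 × 10^-10 m
v = Zαc/n = 5·0.00730·3.00 × 10^8/4 = 2.74 × 10^6 m/s
T = 2πr/v = 3.89 × 10^-16 s = 389 as

389 as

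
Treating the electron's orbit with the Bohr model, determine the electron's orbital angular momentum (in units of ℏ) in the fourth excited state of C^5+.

L_n = nℏ, so L/ℏ = n = 5.

5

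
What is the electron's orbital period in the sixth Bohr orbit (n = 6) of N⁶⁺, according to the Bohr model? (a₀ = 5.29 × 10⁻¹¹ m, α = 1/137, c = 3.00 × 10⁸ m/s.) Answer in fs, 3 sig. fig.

r = n²a₀/Z = 6²·5.29 × 10⁻¹¹/7 = 2.72 × 10⁻¹⁰ m
v = Zαc/n = 7·0.00730·3.00 × 10⁸/6 = 2.55 × 10⁶ m/s
T = 2πr/v = 6.69 × 10⁻¹⁶ s = 0.669 fs

0.669 fs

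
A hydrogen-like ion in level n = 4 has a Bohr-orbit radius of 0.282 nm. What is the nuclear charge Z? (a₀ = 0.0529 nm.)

r_n = n²a₀/Z ⇒ Z = n²a₀/r = 4² × 0.0529 / 0.282 ≈ 3.00
Z = 3

3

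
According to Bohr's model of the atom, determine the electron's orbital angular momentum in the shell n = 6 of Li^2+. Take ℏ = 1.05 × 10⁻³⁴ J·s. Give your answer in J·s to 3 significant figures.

6.30 × 10⁻³⁴ J·s

L_n = nℏ = 6 × 1.05 × 10⁻³⁴ = 6.30 × 10⁻³⁴ J·s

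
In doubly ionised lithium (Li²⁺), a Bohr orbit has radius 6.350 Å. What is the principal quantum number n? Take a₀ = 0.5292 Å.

r_n = n²a₀/Z ⇒ n² = rZ/a₀ = 6.350 × 3 / 0.5292 ≈ 36.00
n = 6

6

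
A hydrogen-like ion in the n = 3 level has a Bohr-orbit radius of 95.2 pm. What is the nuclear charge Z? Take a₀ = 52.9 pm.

r_n = n²a₀/Z ⇒ Z = n²a₀/r = 3² × 52.9 / 95.2 ≈ 5.00
Z = 5

5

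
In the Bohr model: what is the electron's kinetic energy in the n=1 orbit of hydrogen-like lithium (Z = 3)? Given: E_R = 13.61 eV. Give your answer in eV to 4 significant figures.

For a Coulomb orbit the virial theorem gives K = −E_n.
E_n = −E_R·Z²/n², so K = E_R·Z²/n² = 13.61 × 3²/1² = 122.5 eV

122.5 eV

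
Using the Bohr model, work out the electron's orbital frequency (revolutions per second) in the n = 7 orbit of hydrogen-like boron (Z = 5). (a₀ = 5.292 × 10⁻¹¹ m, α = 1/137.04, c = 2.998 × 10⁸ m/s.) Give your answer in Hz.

4.795 × 10¹⁴ Hz

r = n²a₀/Z = 5.186 × 10⁻¹⁰ m, v = Zαc/n = 1.563 × 10⁶ m/s
f = v/(2πr) = 4.795 × 10¹⁴ Hz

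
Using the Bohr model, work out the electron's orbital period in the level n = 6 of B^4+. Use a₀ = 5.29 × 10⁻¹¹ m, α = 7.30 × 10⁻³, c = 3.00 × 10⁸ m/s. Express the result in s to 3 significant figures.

r = n²a₀/Z = 6²·5.29 × 10⁻¹¹/5 = 3.81 × 10⁻¹⁰ m
v = Zαc/n = 5·0.00730·3.00 × 10⁸/6 = 1.82 × 10⁶ m/s
T = 2πr/v = 1.31 × 10⁻¹⁵ s

1.31 × 10⁻¹⁵ s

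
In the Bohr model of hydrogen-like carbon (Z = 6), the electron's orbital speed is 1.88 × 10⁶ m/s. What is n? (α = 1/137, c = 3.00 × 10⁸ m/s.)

7

v_n = Zαc/n ⇒ n = Zαc/v = 6 × 0.00730 × 3.00 × 10⁸ / 1.88 × 10⁶ ≈ 6.99
n = 7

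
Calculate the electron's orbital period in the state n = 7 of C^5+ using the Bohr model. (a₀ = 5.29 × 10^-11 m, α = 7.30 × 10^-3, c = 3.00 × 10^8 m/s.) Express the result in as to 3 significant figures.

1450 as

r = n²a₀/Z = 7²·5.29 × 10^-11/6 = 4.32 × 10^-10 m
v = Zαc/n = 6·0.00730·3.00 × 10^8/7 = 1.88 × 10^6 m/s
T = 2πr/v = 1.45 × 10^-15 s = 1450 as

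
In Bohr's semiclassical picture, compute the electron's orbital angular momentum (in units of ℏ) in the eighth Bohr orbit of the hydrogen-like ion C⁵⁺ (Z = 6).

8

L_n = nℏ, so L/ℏ = n = 8.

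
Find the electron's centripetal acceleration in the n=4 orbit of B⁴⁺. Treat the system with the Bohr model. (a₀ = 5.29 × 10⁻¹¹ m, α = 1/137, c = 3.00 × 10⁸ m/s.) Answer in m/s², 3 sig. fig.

4.43 × 10²² m/s²

r = n²a₀/Z = 1.69 × 10⁻¹⁰ m, v = Zαc/n = 2.74 × 10⁶ m/s
a = v²/r = (2.74 × 10⁶)² / 1.69 × 10⁻¹⁰ = 4.43 × 10²² m/s²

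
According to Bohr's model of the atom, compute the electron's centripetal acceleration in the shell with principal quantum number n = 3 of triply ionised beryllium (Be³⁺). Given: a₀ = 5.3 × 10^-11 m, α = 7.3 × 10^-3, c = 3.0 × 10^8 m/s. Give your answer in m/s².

r = n²a₀/Z = 1.2 × 10^-10 m, v = Zαc/n = 2.9 × 10^6 m/s
a = v²/r = (2.9 × 10^6)² / 1.2 × 10^-10 = 7.2 × 10^22 m/s²

7.2 × 10^22 m/s²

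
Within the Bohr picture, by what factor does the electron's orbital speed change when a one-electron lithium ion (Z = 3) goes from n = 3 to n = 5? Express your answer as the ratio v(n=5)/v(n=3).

v ∝ Z^1 · n^-1; with Z fixed, v ∝ n^-1.
v(n=5)/v(n=3) = (5/3)^-1 = 3/5

3/5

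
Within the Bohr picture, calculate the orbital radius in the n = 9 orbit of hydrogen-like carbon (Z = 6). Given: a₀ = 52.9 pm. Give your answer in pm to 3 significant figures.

r_n = n²a₀/Z = 9² × 52.9 / 6
    = 81 × 52.9 / 6 = 714 pm

714 pm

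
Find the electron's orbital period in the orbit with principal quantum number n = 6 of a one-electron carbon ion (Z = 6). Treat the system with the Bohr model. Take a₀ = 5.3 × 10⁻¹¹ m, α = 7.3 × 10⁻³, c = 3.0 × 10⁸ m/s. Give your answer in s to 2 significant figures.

9.1 × 10⁻¹⁶ s

r = n²a₀/Z = 6²·5.3 × 10⁻¹¹/6 = 3.2 × 10⁻¹⁰ m
v = Zαc/n = 6·0.0073·3.0 × 10⁸/6 = 2.2 × 10⁶ m/s
T = 2πr/v = 9.1 × 10⁻¹⁶ s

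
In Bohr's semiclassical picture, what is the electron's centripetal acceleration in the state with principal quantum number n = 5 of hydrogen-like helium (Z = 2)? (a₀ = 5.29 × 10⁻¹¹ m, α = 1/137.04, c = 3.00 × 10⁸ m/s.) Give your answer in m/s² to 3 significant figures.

1.16 × 10²¹ m/s²

r = n²a₀/Z = 6.61 × 10⁻¹⁰ m, v = Zαc/n = 8.76 × 10⁵ m/s
a = v²/r = (8.76 × 10⁵)² / 6.61 × 10⁻¹⁰ = 1.16 × 10²¹ m/s²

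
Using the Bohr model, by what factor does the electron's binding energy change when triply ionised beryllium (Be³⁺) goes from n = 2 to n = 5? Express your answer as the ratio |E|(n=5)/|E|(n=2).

4/25

|E| ∝ Z^2 · n^-2; with Z fixed, |E| ∝ n^-2.
|E|(n=5)/|E|(n=2) = (5/2)^-2 = 4/25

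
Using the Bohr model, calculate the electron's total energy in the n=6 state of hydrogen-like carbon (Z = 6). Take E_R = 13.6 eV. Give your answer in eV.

-13.6 eV

E_n = −E_R·Z²/n² = −13.6 × 6²/6² = -13.6 eV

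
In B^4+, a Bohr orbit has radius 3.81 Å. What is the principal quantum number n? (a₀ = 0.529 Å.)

6

r_n = n²a₀/Z ⇒ n² = rZ/a₀ = 3.81 × 5 / 0.529 ≈ 36.01
n = 6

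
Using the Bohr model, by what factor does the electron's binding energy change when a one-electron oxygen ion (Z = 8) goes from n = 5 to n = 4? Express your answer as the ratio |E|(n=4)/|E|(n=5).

|E| ∝ Z^2 · n^-2; with Z fixed, |E| ∝ n^-2.
|E|(n=4)/|E|(n=5) = (4/5)^-2 = 25/16

25/16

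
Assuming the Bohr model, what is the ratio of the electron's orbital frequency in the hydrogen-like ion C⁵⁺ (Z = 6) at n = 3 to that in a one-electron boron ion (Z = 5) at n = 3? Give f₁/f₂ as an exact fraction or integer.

36/25

f ∝ Z^2 · n^-3
f₁/f₂ = (6/5)^2 · (3/3)^-3 = 36/25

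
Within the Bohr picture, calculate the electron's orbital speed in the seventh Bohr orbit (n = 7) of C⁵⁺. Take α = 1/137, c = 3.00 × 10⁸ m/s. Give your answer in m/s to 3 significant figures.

1.88 × 10⁶ m/s

v_n = Zαc/n = 6 × 0.00730 × 3.00 × 10⁸ / 7
    = 1.88 × 10⁶ m/s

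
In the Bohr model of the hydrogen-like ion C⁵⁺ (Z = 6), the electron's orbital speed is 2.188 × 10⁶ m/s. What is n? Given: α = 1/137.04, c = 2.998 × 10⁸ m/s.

6

v_n = Zαc/n ⇒ n = Zαc/v = 6 × 0.007297 × 2.998 × 10⁸ / 2.188 × 10⁶ ≈ 6.00
n = 6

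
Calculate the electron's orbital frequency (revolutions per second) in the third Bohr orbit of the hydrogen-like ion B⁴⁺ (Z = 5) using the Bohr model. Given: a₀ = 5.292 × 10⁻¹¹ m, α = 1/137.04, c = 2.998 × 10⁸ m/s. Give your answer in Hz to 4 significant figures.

r = n²a₀/Z = 9.526 × 10⁻¹¹ m, v = Zαc/n = 3.646 × 10⁶ m/s
f = v/(2πr) = 6.092 × 10¹⁵ Hz

6.092 × 10¹⁵ Hz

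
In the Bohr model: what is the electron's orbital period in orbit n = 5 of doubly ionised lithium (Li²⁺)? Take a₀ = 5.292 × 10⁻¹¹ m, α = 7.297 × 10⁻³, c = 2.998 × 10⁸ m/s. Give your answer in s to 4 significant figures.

r = n²a₀/Z = 5²·5.292 × 10⁻¹¹/3 = 4.410 × 10⁻¹⁰ m
v = Zαc/n = 3·0.007297·2.998 × 10⁸/5 = 1.313 × 10⁶ m/s
T = 2πr/v = 2.111 × 10⁻¹⁵ s

2.111 × 10⁻¹⁵ s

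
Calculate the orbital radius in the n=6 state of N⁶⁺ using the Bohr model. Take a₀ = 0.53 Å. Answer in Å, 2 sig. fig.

r_n = n²a₀/Z = 6² × 0.53 / 7
    = 36 × 0.53 / 7 = 2.7 Å

2.7 Å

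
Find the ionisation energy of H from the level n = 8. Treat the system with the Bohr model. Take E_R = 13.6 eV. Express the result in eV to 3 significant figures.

0.212 eV

E_n = −E_R·Z²/n² = −13.6 × 1²/8² eV = -0.212 eV
Ionisation energy = −E_n = 0.212 eV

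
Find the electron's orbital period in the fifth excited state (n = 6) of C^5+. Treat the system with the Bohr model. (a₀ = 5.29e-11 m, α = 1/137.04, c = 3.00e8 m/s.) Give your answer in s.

9.11e-16 s

r = n²a₀/Z = 6²·5.29e-11/6 = 3.17e-10 m
v = Zαc/n = 6·0.00730·3.00e8/6 = 2.19e6 m/s
T = 2πr/v = 9.11e-16 s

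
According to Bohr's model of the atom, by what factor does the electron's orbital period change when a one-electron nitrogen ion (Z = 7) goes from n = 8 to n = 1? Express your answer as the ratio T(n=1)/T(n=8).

1/512

T ∝ Z^-2 · n^3; with Z fixed, T ∝ n^3.
T(n=1)/T(n=8) = (1/8)^3 = 1/512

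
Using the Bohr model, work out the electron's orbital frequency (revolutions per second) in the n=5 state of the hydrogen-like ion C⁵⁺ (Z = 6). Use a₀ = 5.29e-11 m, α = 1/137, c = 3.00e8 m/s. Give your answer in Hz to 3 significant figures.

1.90e15 Hz

r = n²a₀/Z = 2.20e-10 m, v = Zαc/n = 2.63e6 m/s
f = v/(2πr) = 1.90e15 Hz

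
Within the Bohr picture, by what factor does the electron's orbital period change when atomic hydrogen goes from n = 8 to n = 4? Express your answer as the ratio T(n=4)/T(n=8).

T ∝ Z^-2 · n^3; with Z fixed, T ∝ n^3.
T(n=4)/T(n=8) = (4/8)^3 = 1/8

1/8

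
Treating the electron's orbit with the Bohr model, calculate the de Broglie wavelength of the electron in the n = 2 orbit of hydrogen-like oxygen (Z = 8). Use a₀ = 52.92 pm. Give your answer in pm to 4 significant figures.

The Bohr quantisation condition is nλ = 2πr_n.
r_n = n²a₀/Z = 26.46 pm
λ = 2πr_n/n = 2π·26.46/2 = 83.13 pm

83.13 pm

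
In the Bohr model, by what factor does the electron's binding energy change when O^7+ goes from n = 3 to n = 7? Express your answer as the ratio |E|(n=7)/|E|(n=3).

|E| ∝ Z^2 · n^-2; with Z fixed, |E| ∝ n^-2.
|E|(n=7)/|E|(n=3) = (7/3)^-2 = 9/49

9/49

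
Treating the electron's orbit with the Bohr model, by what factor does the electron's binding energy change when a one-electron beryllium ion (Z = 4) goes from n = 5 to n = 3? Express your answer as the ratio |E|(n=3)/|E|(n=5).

|E| ∝ Z^2 · n^-2; with Z fixed, |E| ∝ n^-2.
|E|(n=3)/|E|(n=5) = (3/5)^-2 = 25/9

25/9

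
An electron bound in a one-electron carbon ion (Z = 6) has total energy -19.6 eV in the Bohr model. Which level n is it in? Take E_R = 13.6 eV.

5

E_n = −E_R Z²/n² ⇒ n² = E_R Z²/(−E_n) = 13.6 × 6² / 19.6 ≈ 24.98
n = 5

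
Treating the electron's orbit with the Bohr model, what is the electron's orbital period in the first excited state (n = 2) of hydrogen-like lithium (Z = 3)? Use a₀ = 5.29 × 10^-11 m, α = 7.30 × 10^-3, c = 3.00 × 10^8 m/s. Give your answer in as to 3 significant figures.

135 as

r = n²a₀/Z = 2²·5.29 × 10^-11/3 = 7.05 × 10^-11 m
v = Zαc/n = 3·0.00730·3.00 × 10^8/2 = 3.29 × 10^6 m/s
T = 2πr/v = 1.35 × 10^-16 s = 135 as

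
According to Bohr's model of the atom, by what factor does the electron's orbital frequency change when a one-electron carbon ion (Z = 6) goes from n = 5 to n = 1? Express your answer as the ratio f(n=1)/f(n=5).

f ∝ Z^2 · n^-3; with Z fixed, f ∝ n^-3.
f(n=1)/f(n=5) = (1/5)^-3 = 125

125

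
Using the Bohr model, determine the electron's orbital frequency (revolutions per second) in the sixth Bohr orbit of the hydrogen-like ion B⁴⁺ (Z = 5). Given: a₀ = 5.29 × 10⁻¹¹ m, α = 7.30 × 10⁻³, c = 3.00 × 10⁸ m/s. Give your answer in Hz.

r = n²a₀/Z = 3.81 × 10⁻¹⁰ m, v = Zαc/n = 1.82 × 10⁶ m/s
f = v/(2πr) = 7.63 × 10¹⁴ Hz

7.63 × 10¹⁴ Hz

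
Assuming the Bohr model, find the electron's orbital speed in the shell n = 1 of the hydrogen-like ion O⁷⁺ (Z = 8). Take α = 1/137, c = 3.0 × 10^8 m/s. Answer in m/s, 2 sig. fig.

1.8 × 10^7 m/s

v_n = Zαc/n = 8 × 0.0073 × 3.0 × 10^8 / 1
    = 1.8 × 10^7 m/s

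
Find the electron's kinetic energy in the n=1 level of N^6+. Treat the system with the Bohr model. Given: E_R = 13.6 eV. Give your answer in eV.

666 eV

For a Coulomb orbit the virial theorem gives K = −E_n.
E_n = −E_R·Z²/n², so K = E_R·Z²/n² = 13.6 × 7²/1² = 666 eV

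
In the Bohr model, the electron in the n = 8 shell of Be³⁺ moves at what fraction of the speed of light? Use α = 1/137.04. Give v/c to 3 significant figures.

0.00365

v_n = Zαc/n, so v/c = Zα/n = 4 × 0.00730 / 8 = 0.00365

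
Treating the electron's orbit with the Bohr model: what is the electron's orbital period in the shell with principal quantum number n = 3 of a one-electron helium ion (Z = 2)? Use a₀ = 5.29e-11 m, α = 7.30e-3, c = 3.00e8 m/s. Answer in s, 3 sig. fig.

r = n²a₀/Z = 3²·5.29e-11/2 = 2.38e-10 m
v = Zαc/n = 2·0.00730·3.00e8/3 = 1.46e6 m/s
T = 2πr/v = 1.02e-15 s

1.02e-15 s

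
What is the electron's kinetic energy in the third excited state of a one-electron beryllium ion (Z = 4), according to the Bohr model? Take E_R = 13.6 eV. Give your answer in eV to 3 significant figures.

For a Coulomb orbit the virial theorem gives K = −E_n.
E_n = −E_R·Z²/n², so K = E_R·Z²/n² = 13.6 × 4²/4² = 13.6 eV

13.6 eV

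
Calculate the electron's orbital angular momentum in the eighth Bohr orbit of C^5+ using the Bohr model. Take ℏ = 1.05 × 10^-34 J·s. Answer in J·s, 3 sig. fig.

L_n = nℏ = 8 × 1.05 × 10^-34 = 8.40 × 10^-34 J·s

8.40 × 10^-34 J·s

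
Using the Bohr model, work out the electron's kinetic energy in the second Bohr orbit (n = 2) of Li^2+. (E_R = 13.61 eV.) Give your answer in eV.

30.62 eV

For a Coulomb orbit the virial theorem gives K = −E_n.
E_n = −E_R·Z²/n², so K = E_R·Z²/n² = 13.61 × 3²/2² = 30.62 eV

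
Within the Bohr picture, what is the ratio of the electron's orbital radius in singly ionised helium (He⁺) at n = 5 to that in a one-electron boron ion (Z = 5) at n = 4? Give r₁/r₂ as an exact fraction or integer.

125/32

r ∝ Z^-1 · n^2
r₁/r₂ = (2/5)^-1 · (5/4)^2 = 125/32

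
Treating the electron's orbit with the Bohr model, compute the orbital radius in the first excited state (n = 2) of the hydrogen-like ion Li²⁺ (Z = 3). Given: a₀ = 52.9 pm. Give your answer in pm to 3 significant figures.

70.5 pm

r_n = n²a₀/Z = 2² × 52.9 / 3
    = 4 × 52.9 / 3 = 70.5 pm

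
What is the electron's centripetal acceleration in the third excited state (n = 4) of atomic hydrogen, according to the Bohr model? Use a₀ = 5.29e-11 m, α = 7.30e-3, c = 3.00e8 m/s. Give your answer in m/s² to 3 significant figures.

3.54e20 m/s²

r = n²a₀/Z = 8.46e-10 m, v = Zαc/n = 5.47e5 m/s
a = v²/r = (5.47e5)² / 8.46e-10 = 3.54e20 m/s²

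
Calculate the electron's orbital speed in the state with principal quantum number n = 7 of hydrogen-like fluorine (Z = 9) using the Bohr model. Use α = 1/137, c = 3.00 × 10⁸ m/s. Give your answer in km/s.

2820 km/s

v_n = Zαc/n = 9 × 0.00730 × 3.00 × 10⁸ / 7
    = 2820 km/s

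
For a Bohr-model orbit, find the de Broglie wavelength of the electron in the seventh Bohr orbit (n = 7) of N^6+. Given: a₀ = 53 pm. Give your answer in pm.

330 pm

The Bohr quantisation condition is nλ = 2πr_n.
r_n = n²a₀/Z = 370 pm
λ = 2πr_n/n = 2π·370/7 = 330 pm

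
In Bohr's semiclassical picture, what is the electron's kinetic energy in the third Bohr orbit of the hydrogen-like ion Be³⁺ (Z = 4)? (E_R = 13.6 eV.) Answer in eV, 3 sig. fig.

For a Coulomb orbit the virial theorem gives K = −E_n.
E_n = −E_R·Z²/n², so K = E_R·Z²/n² = 13.6 × 4²/3² = 24.2 eV

24.2 eV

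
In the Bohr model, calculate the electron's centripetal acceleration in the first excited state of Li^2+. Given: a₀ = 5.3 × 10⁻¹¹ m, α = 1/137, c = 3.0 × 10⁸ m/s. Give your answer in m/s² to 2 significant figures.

r = n²a₀/Z = 7.1 × 10⁻¹¹ m, v = Zαc/n = 3.3 × 10⁶ m/s
a = v²/r = (3.3 × 10⁶)² / 7.1 × 10⁻¹¹ = 1.5 × 10²³ m/s²

1.5 × 10²³ m/s²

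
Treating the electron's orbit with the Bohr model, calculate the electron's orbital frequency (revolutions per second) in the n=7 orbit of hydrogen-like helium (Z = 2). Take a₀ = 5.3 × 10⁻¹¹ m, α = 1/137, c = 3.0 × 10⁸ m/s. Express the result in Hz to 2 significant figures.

7.7 × 10¹³ Hz

r = n²a₀/Z = 1.3 × 10⁻⁹ m, v = Zαc/n = 6.3 × 10⁵ m/s
f = v/(2πr) = 7.7 × 10¹³ Hz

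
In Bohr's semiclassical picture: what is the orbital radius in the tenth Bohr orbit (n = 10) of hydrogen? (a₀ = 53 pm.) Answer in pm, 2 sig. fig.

r_n = n²a₀/Z = 10² × 53 / 1
    = 100 × 53 / 1 = 5300 pm

5300 pm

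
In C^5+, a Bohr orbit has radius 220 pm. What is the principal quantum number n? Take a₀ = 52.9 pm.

5

r_n = n²a₀/Z ⇒ n² = rZ/a₀ = 220 × 6 / 52.9 ≈ 24.95
n = 5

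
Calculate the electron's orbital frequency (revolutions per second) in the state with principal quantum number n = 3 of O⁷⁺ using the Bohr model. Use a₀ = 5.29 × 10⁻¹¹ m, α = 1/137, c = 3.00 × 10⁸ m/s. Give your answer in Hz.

1.56 × 10¹⁶ Hz

r = n²a₀/Z = 5.95 × 10⁻¹¹ m, v = Zαc/n = 5.84 × 10⁶ m/s
f = v/(2πr) = 1.56 × 10¹⁶ Hz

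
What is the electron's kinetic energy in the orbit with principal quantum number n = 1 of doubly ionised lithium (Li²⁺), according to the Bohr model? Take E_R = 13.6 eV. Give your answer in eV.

For a Coulomb orbit the virial theorem gives K = −E_n.
E_n = −E_R·Z²/n², so K = E_R·Z²/n² = 13.6 × 3²/1² = 122 eV

122 eV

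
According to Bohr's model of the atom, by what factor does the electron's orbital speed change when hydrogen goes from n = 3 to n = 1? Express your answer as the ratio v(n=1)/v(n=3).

3

v ∝ Z^1 · n^-1; with Z fixed, v ∝ n^-1.
v(n=1)/v(n=3) = (1/3)^-1 = 3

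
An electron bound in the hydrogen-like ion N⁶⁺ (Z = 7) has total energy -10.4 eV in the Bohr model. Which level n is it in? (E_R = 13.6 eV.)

8

E_n = −E_R Z²/n² ⇒ n² = E_R Z²/(−E_n) = 13.6 × 7² / 10.4 ≈ 64.08
n = 8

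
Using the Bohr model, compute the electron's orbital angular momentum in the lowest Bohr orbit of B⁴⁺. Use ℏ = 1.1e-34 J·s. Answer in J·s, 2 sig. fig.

L_n = nℏ = 1 × 1.1e-34 = 1.1e-34 J·s

1.1e-34 J·s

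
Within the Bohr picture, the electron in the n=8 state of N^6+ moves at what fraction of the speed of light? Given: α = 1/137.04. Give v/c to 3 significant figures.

v_n = Zαc/n, so v/c = Zα/n = 7 × 0.00730 / 8 = 0.00638

0.00638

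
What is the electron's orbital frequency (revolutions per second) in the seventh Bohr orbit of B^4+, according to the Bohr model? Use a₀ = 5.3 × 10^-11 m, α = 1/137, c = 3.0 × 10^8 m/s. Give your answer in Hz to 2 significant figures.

r = n²a₀/Z = 5.2 × 10^-10 m, v = Zαc/n = 1.6 × 10^6 m/s
f = v/(2πr) = 4.8 × 10^14 Hz

4.8 × 10^14 Hz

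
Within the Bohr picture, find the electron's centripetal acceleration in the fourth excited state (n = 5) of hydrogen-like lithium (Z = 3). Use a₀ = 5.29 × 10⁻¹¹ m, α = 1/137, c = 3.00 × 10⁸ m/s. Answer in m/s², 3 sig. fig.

3.92 × 10²¹ m/s²

r = n²a₀/Z = 4.41 × 10⁻¹⁰ m, v = Zαc/n = 1.31 × 10⁶ m/s
a = v²/r = (1.31 × 10⁶)² / 4.41 × 10⁻¹⁰ = 3.92 × 10²¹ m/s²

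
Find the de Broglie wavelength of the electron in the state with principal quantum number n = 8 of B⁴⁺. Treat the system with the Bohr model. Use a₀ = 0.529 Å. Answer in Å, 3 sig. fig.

5.32 Å

The Bohr quantisation condition is nλ = 2πr_n.
r_n = n²a₀/Z = 6.77 Å
λ = 2πr_n/n = 2π·6.77/8 = 5.32 Å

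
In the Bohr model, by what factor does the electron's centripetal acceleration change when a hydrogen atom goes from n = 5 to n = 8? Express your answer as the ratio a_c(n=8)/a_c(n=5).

a_c ∝ Z^3 · n^-4; with Z fixed, a_c ∝ n^-4.
a_c(n=8)/a_c(n=5) = (8/5)^-4 = 625/4096

625/4096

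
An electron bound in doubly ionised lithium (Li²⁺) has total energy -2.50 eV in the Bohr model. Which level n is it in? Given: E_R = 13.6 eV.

E_n = −E_R Z²/n² ⇒ n² = E_R Z²/(−E_n) = 13.6 × 3² / 2.50 ≈ 48.96
n = 7

7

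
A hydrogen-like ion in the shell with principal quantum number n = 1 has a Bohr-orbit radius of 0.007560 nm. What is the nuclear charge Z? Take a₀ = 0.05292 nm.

r_n = n²a₀/Z ⇒ Z = n²a₀/r = 1² × 0.05292 / 0.007560 ≈ 7.00
Z = 7

7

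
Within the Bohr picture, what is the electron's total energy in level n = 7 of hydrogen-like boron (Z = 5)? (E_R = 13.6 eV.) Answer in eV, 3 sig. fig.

-6.94 eV

E_n = −E_R·Z²/n² = −13.6 × 5²/7² = -6.94 eV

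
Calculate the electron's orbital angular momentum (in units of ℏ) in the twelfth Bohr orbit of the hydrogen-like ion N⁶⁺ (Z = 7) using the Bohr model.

L_n = nℏ, so L/ℏ = n = 12.

12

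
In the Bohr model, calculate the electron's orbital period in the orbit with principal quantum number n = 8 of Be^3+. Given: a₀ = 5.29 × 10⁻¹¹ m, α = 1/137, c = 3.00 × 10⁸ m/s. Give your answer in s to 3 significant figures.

r = n²a₀/Z = 8²·5.29 × 10⁻¹¹/4 = 8.46 × 10⁻¹⁰ m
v = Zαc/n = 4·0.00730·3.00 × 10⁸/8 = 1.09 × 10⁶ m/s
T = 2πr/v = 4.86 × 10⁻¹⁵ s

4.86 × 10⁻¹⁵ s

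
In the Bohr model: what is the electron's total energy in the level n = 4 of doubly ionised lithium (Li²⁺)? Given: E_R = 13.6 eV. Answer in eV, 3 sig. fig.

E_n = −E_R·Z²/n² = −13.6 × 3²/4² = -7.65 eV

-7.65 eV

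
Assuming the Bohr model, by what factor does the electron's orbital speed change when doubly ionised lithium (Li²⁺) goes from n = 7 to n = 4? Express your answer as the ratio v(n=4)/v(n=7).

7/4

v ∝ Z^1 · n^-1; with Z fixed, v ∝ n^-1.
v(n=4)/v(n=7) = (4/7)^-1 = 7/4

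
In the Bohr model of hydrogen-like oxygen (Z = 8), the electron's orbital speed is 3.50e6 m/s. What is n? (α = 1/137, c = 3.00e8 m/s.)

5

v_n = Zαc/n ⇒ n = Zαc/v = 8 × 0.00730 × 3.00e8 / 3.50e6 ≈ 5.01
n = 5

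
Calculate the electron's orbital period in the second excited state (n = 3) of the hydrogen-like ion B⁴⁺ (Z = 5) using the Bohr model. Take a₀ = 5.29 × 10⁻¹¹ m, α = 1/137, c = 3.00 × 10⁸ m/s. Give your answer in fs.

0.164 fs

r = n²a₀/Z = 3²·5.29 × 10⁻¹¹/5 = 9.52 × 10⁻¹¹ m
v = Zαc/n = 5·0.00730·3.00 × 10⁸/3 = 3.65 × 10⁶ m/s
T = 2πr/v = 1.64 × 10⁻¹⁶ s = 0.164 fs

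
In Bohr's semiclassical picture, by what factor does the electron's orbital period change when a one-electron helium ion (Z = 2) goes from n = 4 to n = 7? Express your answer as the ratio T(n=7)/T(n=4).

343/64

T ∝ Z^-2 · n^3; with Z fixed, T ∝ n^3.
T(n=7)/T(n=4) = (7/4)^3 = 343/64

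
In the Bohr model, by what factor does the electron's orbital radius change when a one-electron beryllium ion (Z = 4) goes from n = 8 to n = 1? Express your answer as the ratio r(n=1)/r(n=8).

1/64

r ∝ Z^-1 · n^2; with Z fixed, r ∝ n^2.
r(n=1)/r(n=8) = (1/8)^2 = 1/64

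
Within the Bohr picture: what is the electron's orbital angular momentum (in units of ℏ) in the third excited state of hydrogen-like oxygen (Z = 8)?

4

L_n = nℏ, so L/ℏ = n = 4.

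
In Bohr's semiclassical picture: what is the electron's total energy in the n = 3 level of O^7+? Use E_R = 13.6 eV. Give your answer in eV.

E_n = −E_R·Z²/n² = −13.6 × 8²/3² = -96.7 eV

-96.7 eV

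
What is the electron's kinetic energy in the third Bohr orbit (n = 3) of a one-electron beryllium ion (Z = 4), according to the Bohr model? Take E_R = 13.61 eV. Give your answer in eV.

For a Coulomb orbit the virial theorem gives K = −E_n.
E_n = −E_R·Z²/n², so K = E_R·Z²/n² = 13.61 × 4²/3² = 24.20 eV

24.20 eV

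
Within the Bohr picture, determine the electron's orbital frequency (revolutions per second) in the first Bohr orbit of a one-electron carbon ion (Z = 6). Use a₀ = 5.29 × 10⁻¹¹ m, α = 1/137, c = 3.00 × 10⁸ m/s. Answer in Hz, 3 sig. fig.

r = n²a₀/Z = 8.82 × 10⁻¹² m, v = Zαc/n = 1.31 × 10⁷ m/s
f = v/(2πr) = 2.37 × 10¹⁷ Hz

2.37 × 10¹⁷ Hz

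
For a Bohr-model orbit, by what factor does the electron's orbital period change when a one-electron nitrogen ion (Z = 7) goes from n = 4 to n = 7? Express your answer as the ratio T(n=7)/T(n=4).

343/64

T ∝ Z^-2 · n^3; with Z fixed, T ∝ n^3.
T(n=7)/T(n=4) = (7/4)^3 = 343/64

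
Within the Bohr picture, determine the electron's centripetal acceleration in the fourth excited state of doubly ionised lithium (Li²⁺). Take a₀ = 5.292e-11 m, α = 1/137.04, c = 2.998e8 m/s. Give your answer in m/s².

3.907e21 m/s²

r = n²a₀/Z = 4.410e-10 m, v = Zαc/n = 1.313e6 m/s
a = v²/r = (1.313e6)² / 4.410e-10 = 3.907e21 m/s²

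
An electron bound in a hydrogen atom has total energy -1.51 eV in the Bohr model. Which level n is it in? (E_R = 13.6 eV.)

E_n = −E_R Z²/n² ⇒ n² = E_R Z²/(−E_n) = 13.6 × 1² / 1.51 ≈ 9.01
n = 3

3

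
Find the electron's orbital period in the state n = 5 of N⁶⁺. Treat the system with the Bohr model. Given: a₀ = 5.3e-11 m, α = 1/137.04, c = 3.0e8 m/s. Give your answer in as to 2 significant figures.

390 as

r = n²a₀/Z = 5²·5.3e-11/7 = 1.9e-10 m
v = Zαc/n = 7·0.0073·3.0e8/5 = 3.1e6 m/s
T = 2πr/v = 3.9e-16 s = 390 as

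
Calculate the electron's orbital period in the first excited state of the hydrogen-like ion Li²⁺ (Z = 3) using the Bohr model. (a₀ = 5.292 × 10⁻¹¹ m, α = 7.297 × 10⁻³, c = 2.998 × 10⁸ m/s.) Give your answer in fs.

r = n²a₀/Z = 2²·5.292 × 10⁻¹¹/3 = 7.056 × 10⁻¹¹ m
v = Zαc/n = 3·0.007297·2.998 × 10⁸/2 = 3.281 × 10⁶ m/s
T = 2πr/v = 1.351 × 10⁻¹⁶ s = 0.1351 fs

0.1351 fs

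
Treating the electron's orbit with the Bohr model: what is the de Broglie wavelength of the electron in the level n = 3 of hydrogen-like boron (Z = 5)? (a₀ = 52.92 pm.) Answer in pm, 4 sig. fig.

199.5 pm

The Bohr quantisation condition is nλ = 2πr_n.
r_n = n²a₀/Z = 95.26 pm
λ = 2πr_n/n = 2π·95.26/3 = 199.5 pm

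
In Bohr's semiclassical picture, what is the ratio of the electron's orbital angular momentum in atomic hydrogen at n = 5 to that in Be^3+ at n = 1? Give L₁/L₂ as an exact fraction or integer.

5

L = nℏ is independent of Z.
L₁/L₂ = n₁/n₂ = 5/1 = 5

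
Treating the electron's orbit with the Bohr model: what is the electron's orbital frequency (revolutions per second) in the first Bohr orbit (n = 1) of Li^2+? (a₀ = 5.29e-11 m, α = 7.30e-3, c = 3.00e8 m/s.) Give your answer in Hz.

5.93e16 Hz

r = n²a₀/Z = 1.76e-11 m, v = Zαc/n = 6.57e6 m/s
f = v/(2πr) = 5.93e16 Hz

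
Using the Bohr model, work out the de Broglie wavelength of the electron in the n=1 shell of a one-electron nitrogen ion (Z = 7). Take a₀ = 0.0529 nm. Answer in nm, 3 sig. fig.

0.0475 nm

The Bohr quantisation condition is nλ = 2πr_n.
r_n = n²a₀/Z = 0.00756 nm
λ = 2πr_n/n = 2π·0.00756/1 = 0.0475 nm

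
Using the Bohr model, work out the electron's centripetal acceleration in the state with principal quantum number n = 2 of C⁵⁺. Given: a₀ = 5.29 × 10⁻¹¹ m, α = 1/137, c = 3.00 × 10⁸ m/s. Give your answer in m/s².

1.22 × 10²⁴ m/s²

r = n²a₀/Z = 3.53 × 10⁻¹¹ m, v = Zαc/n = 6.57 × 10⁶ m/s
a = v²/r = (6.57 × 10⁶)² / 3.53 × 10⁻¹¹ = 1.22 × 10²⁴ m/s²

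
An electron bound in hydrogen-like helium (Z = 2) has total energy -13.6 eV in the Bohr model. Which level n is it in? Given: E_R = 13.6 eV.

2

E_n = −E_R Z²/n² ⇒ n² = E_R Z²/(−E_n) = 13.6 × 2² / 13.6 ≈ 4.00
n = 2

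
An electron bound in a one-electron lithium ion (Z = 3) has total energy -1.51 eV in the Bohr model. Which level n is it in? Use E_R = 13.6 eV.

9

E_n = −E_R Z²/n² ⇒ n² = E_R Z²/(−E_n) = 13.6 × 3² / 1.51 ≈ 81.06
n = 9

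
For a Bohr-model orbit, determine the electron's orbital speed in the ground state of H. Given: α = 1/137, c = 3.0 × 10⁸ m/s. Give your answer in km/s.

2200 km/s

v_n = Zαc/n = 1 × 0.0073 × 3.0 × 10⁸ / 1
    = 2200 km/s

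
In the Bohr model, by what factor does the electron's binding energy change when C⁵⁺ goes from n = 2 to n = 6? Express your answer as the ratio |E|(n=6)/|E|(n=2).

|E| ∝ Z^2 · n^-2; with Z fixed, |E| ∝ n^-2.
|E|(n=6)/|E|(n=2) = (6/2)^-2 = 1/9

1/9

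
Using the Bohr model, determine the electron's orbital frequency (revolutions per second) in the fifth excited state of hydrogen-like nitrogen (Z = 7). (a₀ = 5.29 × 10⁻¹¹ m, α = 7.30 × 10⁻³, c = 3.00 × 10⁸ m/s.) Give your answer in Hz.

1.49 × 10¹⁵ Hz

r = n²a₀/Z = 2.72 × 10⁻¹⁰ m, v = Zαc/n = 2.56 × 10⁶ m/s
f = v/(2πr) = 1.49 × 10¹⁵ Hz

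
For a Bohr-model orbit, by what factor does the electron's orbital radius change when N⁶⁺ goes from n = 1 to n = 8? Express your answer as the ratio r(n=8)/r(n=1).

64

r ∝ Z^-1 · n^2; with Z fixed, r ∝ n^2.
r(n=8)/r(n=1) = (8/1)^2 = 64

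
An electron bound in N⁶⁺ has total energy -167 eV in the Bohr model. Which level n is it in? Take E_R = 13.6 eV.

2

E_n = −E_R Z²/n² ⇒ n² = E_R Z²/(−E_n) = 13.6 × 7² / 167 ≈ 3.99
n = 2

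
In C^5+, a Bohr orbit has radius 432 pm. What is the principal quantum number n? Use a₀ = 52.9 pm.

r_n = n²a₀/Z ⇒ n² = rZ/a₀ = 432 × 6 / 52.9 ≈ 49.00
n = 7

7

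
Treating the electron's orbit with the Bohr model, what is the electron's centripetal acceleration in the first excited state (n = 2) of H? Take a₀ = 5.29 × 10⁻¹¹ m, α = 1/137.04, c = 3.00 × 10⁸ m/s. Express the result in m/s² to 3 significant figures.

5.66 × 10²¹ m/s²

r = n²a₀/Z = 2.12 × 10⁻¹⁰ m, v = Zαc/n = 1.09 × 10⁶ m/s
a = v²/r = (1.09 × 10⁶)² / 2.12 × 10⁻¹⁰ = 5.66 × 10²¹ m/s²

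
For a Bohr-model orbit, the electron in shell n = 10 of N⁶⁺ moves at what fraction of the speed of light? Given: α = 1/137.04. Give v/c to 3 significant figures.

0.00511

v_n = Zαc/n, so v/c = Zα/n = 7 × 0.00730 / 10 = 0.00511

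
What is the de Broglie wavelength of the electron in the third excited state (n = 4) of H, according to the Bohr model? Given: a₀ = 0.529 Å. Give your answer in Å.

The Bohr quantisation condition is nλ = 2πr_n.
r_n = n²a₀/Z = 8.46 Å
λ = 2πr_n/n = 2π·8.46/4 = 13.3 Å

13.3 Å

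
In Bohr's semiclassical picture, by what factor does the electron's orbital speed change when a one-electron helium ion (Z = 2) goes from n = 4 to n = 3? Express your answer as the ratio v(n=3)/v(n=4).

4/3

v ∝ Z^1 · n^-1; with Z fixed, v ∝ n^-1.
v(n=3)/v(n=4) = (3/4)^-1 = 4/3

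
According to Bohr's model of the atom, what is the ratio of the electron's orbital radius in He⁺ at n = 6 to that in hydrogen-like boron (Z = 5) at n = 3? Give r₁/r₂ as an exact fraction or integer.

10

r ∝ Z^-1 · n^2
r₁/r₂ = (2/5)^-1 · (6/3)^2 = 10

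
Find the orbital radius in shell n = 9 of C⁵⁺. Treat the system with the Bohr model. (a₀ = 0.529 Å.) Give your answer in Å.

7.14 Å

r_n = n²a₀/Z = 9² × 0.529 / 6
    = 81 × 0.529 / 6 = 7.14 Å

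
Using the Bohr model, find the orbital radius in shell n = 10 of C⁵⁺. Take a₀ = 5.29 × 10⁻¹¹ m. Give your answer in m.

r_n = n²a₀/Z = 10² × 5.29 × 10⁻¹¹ / 6
    = 100 × 5.29 × 10⁻¹¹ / 6 = 8.82 × 10⁻¹⁰ m

8.82 × 10⁻¹⁰ m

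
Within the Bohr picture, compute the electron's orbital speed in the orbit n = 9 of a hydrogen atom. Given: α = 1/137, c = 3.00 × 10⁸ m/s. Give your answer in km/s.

v_n = Zαc/n = 1 × 0.00730 × 3.00 × 10⁸ / 9
    = 243 km/s

243 km/s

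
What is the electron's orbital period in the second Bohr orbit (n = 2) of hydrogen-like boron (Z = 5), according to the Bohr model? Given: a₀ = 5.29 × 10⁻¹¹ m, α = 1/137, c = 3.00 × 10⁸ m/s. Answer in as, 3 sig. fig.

48.6 as

r = n²a₀/Z = 2²·5.29 × 10⁻¹¹/5 = 4.23 × 10⁻¹¹ m
v = Zαc/n = 5·0.00730·3.00 × 10⁸/2 = 5.47 × 10⁶ m/s
T = 2πr/v = 4.86 × 10⁻¹⁷ s = 48.6 as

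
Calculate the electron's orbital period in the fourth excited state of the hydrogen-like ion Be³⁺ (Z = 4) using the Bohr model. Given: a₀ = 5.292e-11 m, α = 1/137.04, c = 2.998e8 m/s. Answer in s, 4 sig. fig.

r = n²a₀/Z = 5²·5.292e-11/4 = 3.308e-10 m
v = Zαc/n = 4·0.007297·2.998e8/5 = 1.750e6 m/s
T = 2πr/v = 1.187e-15 s

1.187e-15 s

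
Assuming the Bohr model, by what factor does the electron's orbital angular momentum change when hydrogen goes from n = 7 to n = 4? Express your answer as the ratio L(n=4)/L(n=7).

L = nℏ depends only on n, so L ∝ n.
L(n=4)/L(n=7) = (4/7)^1 = 4/7

4/7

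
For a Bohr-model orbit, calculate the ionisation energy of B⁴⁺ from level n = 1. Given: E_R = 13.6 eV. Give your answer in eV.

340 eV

E_n = −E_R·Z²/n² = −13.6 × 5²/1² eV = -340 eV
Ionisation energy = −E_n = 340 eV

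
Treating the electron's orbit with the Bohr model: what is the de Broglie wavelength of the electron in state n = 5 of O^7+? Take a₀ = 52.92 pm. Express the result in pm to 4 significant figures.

The Bohr quantisation condition is nλ = 2πr_n.
r_n = n²a₀/Z = 165.4 pm
λ = 2πr_n/n = 2π·165.4/5 = 207.8 pm

207.8 pm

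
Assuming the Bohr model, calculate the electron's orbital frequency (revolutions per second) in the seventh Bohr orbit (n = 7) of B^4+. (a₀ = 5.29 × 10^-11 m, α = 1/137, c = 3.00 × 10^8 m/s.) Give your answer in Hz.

4.80 × 10^14 Hz

r = n²a₀/Z = 5.18 × 10^-10 m, v = Zαc/n = 1.56 × 10^6 m/s
f = v/(2πr) = 4.80 × 10^14 Hz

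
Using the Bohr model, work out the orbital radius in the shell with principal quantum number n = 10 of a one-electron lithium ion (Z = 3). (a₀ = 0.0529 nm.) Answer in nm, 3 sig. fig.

1.76 nm

r_n = n²a₀/Z = 10² × 0.0529 / 3
    = 100 × 0.0529 / 3 = 1.76 nm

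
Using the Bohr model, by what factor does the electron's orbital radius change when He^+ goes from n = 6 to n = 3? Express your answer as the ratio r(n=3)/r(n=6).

1/4

r ∝ Z^-1 · n^2; with Z fixed, r ∝ n^2.
r(n=3)/r(n=6) = (3/6)^2 = 1/4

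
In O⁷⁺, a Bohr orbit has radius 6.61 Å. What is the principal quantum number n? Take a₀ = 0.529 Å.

10

r_n = n²a₀/Z ⇒ n² = rZ/a₀ = 6.61 × 8 / 0.529 ≈ 99.96
n = 10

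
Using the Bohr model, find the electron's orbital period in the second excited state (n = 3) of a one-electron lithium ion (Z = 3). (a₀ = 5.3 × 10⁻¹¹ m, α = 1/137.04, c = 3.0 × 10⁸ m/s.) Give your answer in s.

r = n²a₀/Z = 3²·5.3 × 10⁻¹¹/3 = 1.6 × 10⁻¹⁰ m
v = Zαc/n = 3·0.0073·3.0 × 10⁸/3 = 2.2 × 10⁶ m/s
T = 2πr/v = 4.6 × 10⁻¹⁶ s

4.6 × 10⁻¹⁶ s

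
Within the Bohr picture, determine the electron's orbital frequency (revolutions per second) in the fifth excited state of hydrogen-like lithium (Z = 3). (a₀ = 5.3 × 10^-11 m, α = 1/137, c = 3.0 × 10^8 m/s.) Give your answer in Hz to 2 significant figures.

2.7 × 10^14 Hz

r = n²a₀/Z = 6.4 × 10^-10 m, v = Zαc/n = 1.1 × 10^6 m/s
f = v/(2πr) = 2.7 × 10^14 Hz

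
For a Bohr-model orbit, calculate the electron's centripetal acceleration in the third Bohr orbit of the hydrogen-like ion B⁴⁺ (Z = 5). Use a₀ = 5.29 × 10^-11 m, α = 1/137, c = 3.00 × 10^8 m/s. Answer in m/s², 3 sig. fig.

1.40 × 10^23 m/s²

r = n²a₀/Z = 9.52 × 10^-11 m, v = Zαc/n = 3.65 × 10^6 m/s
a = v²/r = (3.65 × 10^6)² / 9.52 × 10^-11 = 1.40 × 10^23 m/s²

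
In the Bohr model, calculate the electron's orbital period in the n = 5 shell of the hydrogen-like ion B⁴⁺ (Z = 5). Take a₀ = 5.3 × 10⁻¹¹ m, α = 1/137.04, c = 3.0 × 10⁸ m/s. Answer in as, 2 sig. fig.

r = n²a₀/Z = 5²·5.3 × 10⁻¹¹/5 = 2.6 × 10⁻¹⁰ m
v = Zαc/n = 5·0.0073·3.0 × 10⁸/5 = 2.2 × 10⁶ m/s
T = 2πr/v = 7.6 × 10⁻¹⁶ s = 760 as

760 as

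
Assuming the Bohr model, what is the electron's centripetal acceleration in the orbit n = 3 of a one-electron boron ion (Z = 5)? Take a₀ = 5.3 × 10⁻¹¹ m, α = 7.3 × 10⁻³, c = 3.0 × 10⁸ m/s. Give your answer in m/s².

1.4 × 10²³ m/s²

r = n²a₀/Z = 9.5 × 10⁻¹¹ m, v = Zαc/n = 3.6 × 10⁶ m/s
a = v²/r = (3.6 × 10⁶)² / 9.5 × 10⁻¹¹ = 1.4 × 10²³ m/s²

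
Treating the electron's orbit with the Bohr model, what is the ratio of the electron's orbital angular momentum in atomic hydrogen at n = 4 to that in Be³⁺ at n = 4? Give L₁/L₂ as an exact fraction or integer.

L = nℏ is independent of Z.
L₁/L₂ = n₁/n₂ = 4/4 = 1

1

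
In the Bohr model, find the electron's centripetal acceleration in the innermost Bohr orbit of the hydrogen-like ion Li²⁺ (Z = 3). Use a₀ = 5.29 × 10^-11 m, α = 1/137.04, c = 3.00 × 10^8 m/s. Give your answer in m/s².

r = n²a₀/Z = 1.76 × 10^-11 m, v = Zαc/n = 6.57 × 10^6 m/s
a = v²/r = (6.57 × 10^6)² / 1.76 × 10^-11 = 2.45 × 10^24 m/s²

2.45 × 10^24 m/s²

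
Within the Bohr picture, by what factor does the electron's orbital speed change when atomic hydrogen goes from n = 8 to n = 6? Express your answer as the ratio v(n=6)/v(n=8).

v ∝ Z^1 · n^-1; with Z fixed, v ∝ n^-1.
v(n=6)/v(n=8) = (6/8)^-1 = 4/3

4/3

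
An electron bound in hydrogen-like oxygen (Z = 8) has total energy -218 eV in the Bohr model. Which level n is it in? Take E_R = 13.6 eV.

2

E_n = −E_R Z²/n² ⇒ n² = E_R Z²/(−E_n) = 13.6 × 8² / 218 ≈ 3.99
n = 2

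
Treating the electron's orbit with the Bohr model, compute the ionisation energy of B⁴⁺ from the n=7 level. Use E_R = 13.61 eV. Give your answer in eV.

6.944 eV

E_n = −E_R·Z²/n² = −13.61 × 5²/7² eV = -6.944 eV
Ionisation energy = −E_n = 6.944 eV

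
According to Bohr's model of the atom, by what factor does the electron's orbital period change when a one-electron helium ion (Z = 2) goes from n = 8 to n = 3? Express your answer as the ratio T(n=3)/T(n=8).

27/512

T ∝ Z^-2 · n^3; with Z fixed, T ∝ n^3.
T(n=3)/T(n=8) = (3/8)^3 = 27/512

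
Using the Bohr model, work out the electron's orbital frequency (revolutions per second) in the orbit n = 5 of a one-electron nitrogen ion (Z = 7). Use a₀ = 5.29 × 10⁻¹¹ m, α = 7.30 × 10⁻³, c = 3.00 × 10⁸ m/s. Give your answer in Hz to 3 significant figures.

2.58 × 10¹⁵ Hz

r = n²a₀/Z = 1.89 × 10⁻¹⁰ m, v = Zαc/n = 3.07 × 10⁶ m/s
f = v/(2πr) = 2.58 × 10¹⁵ Hz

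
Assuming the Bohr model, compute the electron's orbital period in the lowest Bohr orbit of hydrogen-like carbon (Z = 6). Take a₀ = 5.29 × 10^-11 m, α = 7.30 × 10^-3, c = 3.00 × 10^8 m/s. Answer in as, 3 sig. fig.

4.22 as

r = n²a₀/Z = 1²·5.29 × 10^-11/6 = 8.82 × 10^-12 m
v = Zαc/n = 6·0.00730·3.00 × 10^8/1 = 1.31 × 10^7 m/s
T = 2πr/v = 4.22 × 10^-18 s = 4.22 as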